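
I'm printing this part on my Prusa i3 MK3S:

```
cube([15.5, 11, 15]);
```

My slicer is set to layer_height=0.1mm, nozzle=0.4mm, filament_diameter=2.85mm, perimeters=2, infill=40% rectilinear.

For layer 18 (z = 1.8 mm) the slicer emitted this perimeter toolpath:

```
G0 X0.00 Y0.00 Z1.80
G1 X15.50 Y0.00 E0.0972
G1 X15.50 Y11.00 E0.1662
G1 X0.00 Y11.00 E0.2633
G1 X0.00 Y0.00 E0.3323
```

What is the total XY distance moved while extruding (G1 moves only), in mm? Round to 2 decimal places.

Sum the Euclidean lengths of each G1 segment: total = 53.00 mm.

53.00 mm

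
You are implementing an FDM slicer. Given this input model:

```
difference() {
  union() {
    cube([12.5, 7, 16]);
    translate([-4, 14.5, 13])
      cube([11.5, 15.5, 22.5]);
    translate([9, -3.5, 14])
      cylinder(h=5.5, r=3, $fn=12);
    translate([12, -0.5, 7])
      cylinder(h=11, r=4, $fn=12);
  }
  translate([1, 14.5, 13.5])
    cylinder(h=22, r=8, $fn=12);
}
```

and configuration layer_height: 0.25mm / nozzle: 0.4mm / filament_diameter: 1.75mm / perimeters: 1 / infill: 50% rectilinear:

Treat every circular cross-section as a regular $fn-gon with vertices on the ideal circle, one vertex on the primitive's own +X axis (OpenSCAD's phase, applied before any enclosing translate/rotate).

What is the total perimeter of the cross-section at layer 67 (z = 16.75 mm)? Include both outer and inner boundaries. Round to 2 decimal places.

At z = 16.75 mm: the cube is absent (z outside [0, 16]); the cube at (-4, 14.5) is present — its section is the full 11.5×15.5 rectangle (perimeter 54.00 mm); the r=3 cylinder at (9, -3.5) gives a regular 12-gon of circumradius 3 (constant along its height) (perimeter = 2·12·3.000·sin(180°/12) = 18.63 mm); the cylinder at (12, -0.5): section is a regular 12-gon, circumradius r=4 (perimeter = 2·12·4.000·sin(180°/12) = 24.85 mm); Combining (union): the regions partially overlap (shared area 9.50 mm²), so the edge portions inside another operand are dropped and the merged outline is re-measured after clipping — boundary = 85.20 mm; the cylinder at (1, 14.5): section is a regular 12-gon, circumradius r=8 (perimeter = 2·12·8.000·sin(180°/12) = 49.69 mm); After the difference (first − rest): starting from the result so far, the r=8 cylinder at (1, 14.5) partially overlaps it — only the 80.34 mm² overlap (of its 192.00 mm²) is removed, clipping the outline — boundary = 76.57 mm. Overall, the cross-section has 2 separate islands. Total boundary length (outer) = 76.57 mm.

76.57 mm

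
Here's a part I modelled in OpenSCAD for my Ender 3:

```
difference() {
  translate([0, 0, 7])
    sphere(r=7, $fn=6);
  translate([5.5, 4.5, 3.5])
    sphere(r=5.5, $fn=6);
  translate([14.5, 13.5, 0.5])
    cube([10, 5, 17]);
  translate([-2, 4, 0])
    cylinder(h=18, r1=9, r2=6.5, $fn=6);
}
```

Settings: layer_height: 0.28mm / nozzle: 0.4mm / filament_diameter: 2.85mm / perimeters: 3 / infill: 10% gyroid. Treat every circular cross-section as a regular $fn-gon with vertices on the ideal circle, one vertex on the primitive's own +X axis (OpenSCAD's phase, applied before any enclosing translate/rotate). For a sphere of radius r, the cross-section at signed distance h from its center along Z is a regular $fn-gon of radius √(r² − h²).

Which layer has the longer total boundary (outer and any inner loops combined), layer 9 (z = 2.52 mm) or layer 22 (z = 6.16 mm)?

layer 22 (z = 6.16 mm)

Layer 9 (z = 2.52): the r=7 sphere slices to a regular 6-gon of circumradius 5.379 (√(r²−h²) with h=4.48 from center) (perimeter = 2·6·5.379·sin(180°/6) = 32.27 mm); the r=5.5 sphere at (5.5, 4.5) slices to a regular 6-gon of circumradius 5.412 (√(r²−h²) with h=0.98 from center) (perimeter = 2·6·5.412·sin(180°/6) = 32.47 mm); the cube at (14.5, 13.5) (footprint 10×5) is included at this height (perimeter 30.00 mm); the cone at (-2, 4) (r1=9→r2=6.5) has section circumradius 8.650 here — a regular 6-gon (perimeter = 2·6·8.650·sin(180°/6) = 51.90 mm); Taking the first minus the rest: starting from the r=7 sphere, the r=5.5 sphere at (5.5, 4.5) partially overlaps it — only the 13.01 mm² overlap (of its 76.10 mm²) is removed, clipping the outline; the 10×5 cube at (14.5, 13.5) misses the remaining region (no effect); the cone at (-2, 4) partially overlaps it — only the 51.66 mm² overlap (of its 194.39 mm²) is removed, clipping the outline — boundary = 22.43 mm. So its perimeter = 22.43 mm. Layer 22 (z = 6.16): the r=7 sphere contributes a regular 6-gon of circumradius √(7²−0.84²) = 6.949 (perimeter = 2·6·6.949·sin(180°/6) = 41.70 mm); the r=5.5 sphere at (5.5, 4.5) slices to a regular 6-gon of circumradius 4.814 (√(r²−h²) with h=2.66 from center) (perimeter = 2·6·4.814·sin(180°/6) = 28.88 mm); the cube at (14.5, 13.5) (footprint 10×5) is included at this height (perimeter 30.00 mm); the cone at (-2, 4) contributes a regular 6-gon of circumradius 8.144 (interpolated between r1=9 and r2=6.5 at t=0.342) (perimeter = 2·6·8.144·sin(180°/6) = 48.87 mm); Taking the first minus the rest: starting from the r=7 sphere, the r=5.5 sphere at (5.5, 4.5) partially overlaps it — only the 19.52 mm² overlap (of its 60.21 mm²) is removed, clipping the outline; the 10×5 cube at (14.5, 13.5) misses the remaining region (no effect); the cone at (-2, 4) partially overlaps it — only the 69.80 mm² overlap (of its 172.34 mm²) is removed, clipping the outline — boundary = 31.60 mm. So its perimeter = 31.60 mm. Layer 22 is larger (31.60 vs 22.43 mm).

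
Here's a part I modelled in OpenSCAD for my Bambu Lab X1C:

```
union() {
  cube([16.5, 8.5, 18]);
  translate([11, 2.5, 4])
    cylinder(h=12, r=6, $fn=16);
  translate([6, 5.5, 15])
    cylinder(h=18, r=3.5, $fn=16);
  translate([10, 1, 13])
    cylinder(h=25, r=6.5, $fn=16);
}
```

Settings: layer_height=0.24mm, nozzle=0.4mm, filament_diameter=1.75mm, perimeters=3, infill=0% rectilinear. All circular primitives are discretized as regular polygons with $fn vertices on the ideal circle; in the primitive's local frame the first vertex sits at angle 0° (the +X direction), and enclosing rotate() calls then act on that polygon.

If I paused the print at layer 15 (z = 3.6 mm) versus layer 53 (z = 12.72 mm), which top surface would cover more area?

Layer 15 (z = 3.6): the cube (footprint 16.5×8.5) is included at this height (area 140.25 mm²); the cylinder at (11, 2.5) does not reach this height (z outside [4, 16]); the cylinder at (6, 5.5) is not intersected at this z (z outside [15, 33]); the cylinder at (10, 1) is not intersected at this z (z outside [13, 38]); Taking the union: only the 16.5×8.5 cube is present, so the union is just that shape — area = 140.25 mm². So its area = 140.25 mm². Layer 53 (z = 12.72): the cube (footprint 16.5×8.5) is included at this height (area 140.25 mm²); the r=6 cylinder at (11, 2.5) contributes a regular 16-gon of circumradius 6 (area = (16/2)·6.000²·sin(360°/16) = 110.21 mm²); the cylinder at (6, 5.5) is absent (z outside [15, 33]); the cylinder at (10, 1) does not reach this height (z outside [13, 38]); Taking the union: the regions partially overlap — summed areas 250.46 mm² minus the doubly-counted overlap 82.59 mm² gives 167.87 mm² — area = 167.87 mm². So its area = 167.87 mm². Layer 53 is larger (167.87 vs 140.25 mm²).

layer 53 (z = 12.72 mm)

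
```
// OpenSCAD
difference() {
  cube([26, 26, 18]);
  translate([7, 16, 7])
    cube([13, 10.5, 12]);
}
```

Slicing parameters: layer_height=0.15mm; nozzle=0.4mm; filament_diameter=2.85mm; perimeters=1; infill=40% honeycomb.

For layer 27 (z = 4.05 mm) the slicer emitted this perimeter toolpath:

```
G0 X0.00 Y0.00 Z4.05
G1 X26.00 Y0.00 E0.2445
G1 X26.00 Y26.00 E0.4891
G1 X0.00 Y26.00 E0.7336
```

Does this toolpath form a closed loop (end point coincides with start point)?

no

Start point (G0): (0.00, 0.00). End point (last G1): the path does not return to the start — open.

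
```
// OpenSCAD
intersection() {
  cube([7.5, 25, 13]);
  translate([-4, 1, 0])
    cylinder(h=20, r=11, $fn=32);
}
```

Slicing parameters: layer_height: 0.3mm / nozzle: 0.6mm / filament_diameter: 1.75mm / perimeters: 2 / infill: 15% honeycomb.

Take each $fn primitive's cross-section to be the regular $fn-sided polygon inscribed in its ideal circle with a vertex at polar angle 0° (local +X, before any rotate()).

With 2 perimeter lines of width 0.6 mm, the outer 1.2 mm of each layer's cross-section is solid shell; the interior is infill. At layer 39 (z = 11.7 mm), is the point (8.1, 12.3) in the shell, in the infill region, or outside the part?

At z = 11.7 mm: the cube (footprint 7.5×25) is included at this height; the r=11 cylinder at (-4, 1) gives a regular 32-gon of circumradius 11 (constant along its height); After intersecting: the r=11 cylinder at (-4, 1) partially overlaps the 7.5×25 cube; clipping to the common part keeps 58.51 mm² — 1 connected region. Overall, the cross-section is a single solid region. The nearest boundary edge runs (3.78, 8.78)→(5.15, 7.11); distance from the point to it = 5.58 mm. The point is not inside any of the regions above, so it lies outside the cross-section (5.58 mm from the nearest boundary).

outside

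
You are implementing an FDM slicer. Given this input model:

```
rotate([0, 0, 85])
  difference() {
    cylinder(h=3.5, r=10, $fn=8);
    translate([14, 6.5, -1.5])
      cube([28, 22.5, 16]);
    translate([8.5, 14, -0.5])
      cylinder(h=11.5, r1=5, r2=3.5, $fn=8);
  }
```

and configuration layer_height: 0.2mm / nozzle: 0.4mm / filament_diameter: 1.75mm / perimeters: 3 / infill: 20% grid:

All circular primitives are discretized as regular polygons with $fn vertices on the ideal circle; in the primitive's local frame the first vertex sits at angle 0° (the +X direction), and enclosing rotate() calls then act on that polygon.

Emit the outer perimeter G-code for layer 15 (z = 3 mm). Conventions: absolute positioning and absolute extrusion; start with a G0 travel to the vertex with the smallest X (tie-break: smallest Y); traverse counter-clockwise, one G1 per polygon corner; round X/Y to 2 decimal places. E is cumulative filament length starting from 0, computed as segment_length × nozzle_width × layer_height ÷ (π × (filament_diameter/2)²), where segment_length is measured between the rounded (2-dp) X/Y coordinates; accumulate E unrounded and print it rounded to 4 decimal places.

At z = 3 mm: the r=10 cylinder gives a regular 8-gon of circumradius 10 (constant along its height); the cube at (14, 6.5) (footprint 28×22.5) is included at this height; the cone at (8.5, 14) contributes a regular 8-gon of circumradius 4.543 (interpolated between r1=5 and r2=3.5 at t=0.304); After the difference (first − rest): starting from the r=10 cylinder, the 28×22.5 cube at (14, 6.5) misses the remaining region (no effect); the cone at (8.5, 14) misses the remaining region (no effect) — 1 connected region; (whole slice rotated 85° about Z — lengths, areas and connectivity unchanged). The outline is a single polygon with 8 vertices. Extrusion per mm of travel: 0.4 × 0.2 / (π × 0.875²) = 0.033260. Accumulating E over each segment gives final E = 2.0364.

G0 X-9.96 Y0.87 Z3.00
G1 X-7.66 Y-6.43 E0.2546
G1 X-0.87 Y-9.96 E0.5091
G1 X6.43 Y-7.66 E0.7637
G1 X9.96 Y-0.87 E1.0182
G1 X7.66 Y6.43 E1.2728
G1 X0.87 Y9.96 E1.5273
G1 X-6.43 Y7.66 E1.7819
G1 X-9.96 Y0.87 E2.0364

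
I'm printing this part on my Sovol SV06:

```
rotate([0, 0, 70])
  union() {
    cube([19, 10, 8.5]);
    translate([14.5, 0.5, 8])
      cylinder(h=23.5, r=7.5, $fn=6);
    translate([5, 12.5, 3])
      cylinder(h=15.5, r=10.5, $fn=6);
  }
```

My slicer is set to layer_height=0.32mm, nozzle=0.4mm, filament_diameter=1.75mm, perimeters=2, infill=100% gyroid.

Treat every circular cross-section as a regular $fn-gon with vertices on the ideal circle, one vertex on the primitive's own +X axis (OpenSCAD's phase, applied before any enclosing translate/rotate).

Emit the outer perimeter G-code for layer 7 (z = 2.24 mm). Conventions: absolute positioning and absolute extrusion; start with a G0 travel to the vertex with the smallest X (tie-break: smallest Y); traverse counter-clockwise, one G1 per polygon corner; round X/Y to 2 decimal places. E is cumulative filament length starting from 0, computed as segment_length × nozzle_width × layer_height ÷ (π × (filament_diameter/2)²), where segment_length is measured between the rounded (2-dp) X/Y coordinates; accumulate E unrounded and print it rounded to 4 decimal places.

At z = 2.24 mm: the cube (footprint 19×10) is included at this height; the cylinder at (14.5, 0.5) is not intersected at this z (z outside [8, 31.5]); the cylinder at (5, 12.5) is not intersected at this z (z outside [3, 18.5]); Merging all regions: only the 19×10 cube is present, so the union is just that shape — 1 connected region; (whole slice rotated 70° about Z — lengths, areas and connectivity unchanged). The outline is a single polygon with 4 vertices. Extrusion per mm of travel: 0.4 × 0.32 / (π × 0.875²) = 0.053216. Accumulating E over each segment gives final E = 3.0865.

G0 X-9.40 Y3.42 Z2.24
G1 X0.00 Y0.00 E0.5323
G1 X6.50 Y17.85 E1.5432
G1 X-2.90 Y21.27 E2.0756
G1 X-9.40 Y3.42 E3.0865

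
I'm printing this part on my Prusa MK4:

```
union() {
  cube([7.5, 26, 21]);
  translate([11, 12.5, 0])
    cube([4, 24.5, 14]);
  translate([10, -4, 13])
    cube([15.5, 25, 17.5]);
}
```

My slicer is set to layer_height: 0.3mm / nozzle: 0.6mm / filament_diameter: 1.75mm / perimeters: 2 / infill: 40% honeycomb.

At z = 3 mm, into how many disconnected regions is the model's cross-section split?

At z = 3 mm: the 7.5×26 cube contributes its full rectangle; the cube at (11, 12.5) (footprint 4×24.5) is included at this height; the cube at (10, -4) is not intersected at this z (z outside [13, 30.5]); Taking the union: the 2 present regions are separate (no shared area or edge), so areas and boundary lengths simply add and each stays a separate island — 2 connected regions. The result has 2 disconnected regions.

2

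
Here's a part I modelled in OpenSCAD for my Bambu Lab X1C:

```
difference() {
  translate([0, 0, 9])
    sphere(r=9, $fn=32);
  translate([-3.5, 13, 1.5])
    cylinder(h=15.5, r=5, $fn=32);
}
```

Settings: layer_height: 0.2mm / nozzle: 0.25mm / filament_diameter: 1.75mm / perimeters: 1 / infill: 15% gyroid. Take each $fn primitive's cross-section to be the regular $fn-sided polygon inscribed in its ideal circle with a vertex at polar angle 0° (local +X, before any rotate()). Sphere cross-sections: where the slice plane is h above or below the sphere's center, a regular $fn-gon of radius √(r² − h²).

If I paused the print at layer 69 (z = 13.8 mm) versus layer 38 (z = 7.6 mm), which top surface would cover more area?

Layer 69 (z = 13.8): the r=9 sphere contributes a regular 32-gon of circumradius √(9²−4.8²) = 7.613 (area = (32/2)·7.613²·sin(360°/32) = 180.92 mm²); the r=5 cylinder at (-3.5, 13) gives a regular 32-gon of circumradius 5 (constant along its height) (area = (32/2)·5.000²·sin(360°/32) = 78.04 mm²); Taking the first minus the rest: starting from the r=9 sphere (180.92 mm²), the r=5 cylinder at (-3.5, 13) misses the remaining region (no effect) — area = 180.92 mm². So its area = 180.92 mm². Layer 38 (z = 7.6): the r=9 sphere slices to a regular 32-gon of circumradius 8.890 (√(r²−h²) with h=1.4 from center) (area = (32/2)·8.890²·sin(360°/32) = 246.72 mm²); the cylinder at (-3.5, 13): section is a regular 32-gon, circumradius r=5 (area = (32/2)·5.000²·sin(360°/32) = 78.04 mm²); Subtracting the remaining from the first: starting from the r=9 sphere (246.72 mm²), the r=5 cylinder at (-3.5, 13) partially overlaps it — only the 0.80 mm² overlap (of its 78.04 mm²) is removed, clipping the outline — area = 245.92 mm². So its area = 245.92 mm². Layer 38 is larger (245.92 vs 180.92 mm²).

layer 38 (z = 7.6 mm)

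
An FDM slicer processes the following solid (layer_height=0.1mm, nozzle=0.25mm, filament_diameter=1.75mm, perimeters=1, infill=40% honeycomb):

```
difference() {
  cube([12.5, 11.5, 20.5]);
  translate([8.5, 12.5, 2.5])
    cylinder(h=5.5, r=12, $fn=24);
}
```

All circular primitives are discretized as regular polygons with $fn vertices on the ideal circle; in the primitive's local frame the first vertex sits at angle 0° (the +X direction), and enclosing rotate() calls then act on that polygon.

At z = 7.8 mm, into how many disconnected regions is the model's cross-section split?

At z = 7.8 mm: the 12.5×11.5 cube contributes its full rectangle; the cylinder at (8.5, 12.5): section is a regular 24-gon, circumradius r=12; Subtracting the remaining from the first: starting from the 12.5×11.5 cube, the r=12 cylinder at (8.5, 12.5) partially overlaps it — only the 126.36 mm² overlap (of its 447.24 mm²) is removed, clipping the outline — 1 connected region. The result has 1 disconnected region.

1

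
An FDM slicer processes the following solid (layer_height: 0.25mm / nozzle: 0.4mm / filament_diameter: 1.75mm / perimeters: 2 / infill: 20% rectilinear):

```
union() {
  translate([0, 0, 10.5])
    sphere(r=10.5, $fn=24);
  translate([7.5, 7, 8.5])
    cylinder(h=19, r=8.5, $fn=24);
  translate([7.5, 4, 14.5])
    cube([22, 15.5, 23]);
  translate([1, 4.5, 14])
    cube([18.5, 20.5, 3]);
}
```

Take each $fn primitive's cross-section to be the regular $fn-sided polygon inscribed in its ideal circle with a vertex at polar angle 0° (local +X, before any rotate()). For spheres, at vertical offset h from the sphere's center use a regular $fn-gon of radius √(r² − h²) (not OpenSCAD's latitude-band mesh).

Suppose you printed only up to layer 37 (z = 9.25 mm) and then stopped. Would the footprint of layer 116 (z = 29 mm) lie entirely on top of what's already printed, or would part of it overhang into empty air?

Compare the two slices. At z = 9.25: the r=10.5 sphere contributes a regular 24-gon of circumradius √(10.5²−1.25²) = 10.425 (area = (24/2)·10.425²·sin(360°/24) = 337.56 mm²); the cylinder at (7.5, 7): section is a regular 24-gon, circumradius r=8.5 (area = (24/2)·8.500²·sin(360°/24) = 224.40 mm²); the cube at (7.5, 4) is not intersected at this z (z outside [14.5, 37.5]); the cube at (1, 4.5) is absent (z outside [14, 17]); Merging all regions: the regions partially overlap — summed areas 561.96 mm² minus the doubly-counted overlap 94.12 mm² gives 467.84 mm² — area = 467.84 mm². At z = 29: the sphere does not reach this height (|z−center|=18.500 > r=10.5); the cylinder at (7.5, 7) is not intersected at this z (z outside [8.5, 27.5]); the cube at (7.5, 4) is present — its section is the full 22×15.5 rectangle (area 341.00 mm²); the cube at (1, 4.5) does not reach this height (z outside [14, 17]); Merging all regions: only the 22×15.5 cube at (7.5, 4) is present, so the union is just that shape — area = 341.00 mm². Checking containment: at z = 29 the cross-section extends beyond the z = 9.25 cross-section by about 260.08 mm².

part overhangs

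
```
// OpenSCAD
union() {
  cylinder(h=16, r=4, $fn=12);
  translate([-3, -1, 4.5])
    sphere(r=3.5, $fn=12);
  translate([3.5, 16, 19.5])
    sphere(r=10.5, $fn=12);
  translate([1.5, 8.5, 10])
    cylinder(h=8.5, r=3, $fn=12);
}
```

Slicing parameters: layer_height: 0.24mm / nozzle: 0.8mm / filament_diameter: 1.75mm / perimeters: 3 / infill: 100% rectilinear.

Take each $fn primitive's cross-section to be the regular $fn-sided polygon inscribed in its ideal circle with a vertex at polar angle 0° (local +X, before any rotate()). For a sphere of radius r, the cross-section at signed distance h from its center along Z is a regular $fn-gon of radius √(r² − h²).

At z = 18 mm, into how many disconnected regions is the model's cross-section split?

At z = 18 mm: the cylinder is absent (z outside [0, 16]); the sphere at (-3, -1) does not reach this height (|z−center|=13.500 > r=3.5); the r=10.5 sphere at (3.5, 16) slices to a regular 12-gon of circumradius 10.392 (√(r²−h²) with h=1.5 from center); the r=3 cylinder at (1.5, 8.5) gives a regular 12-gon of circumradius 3 (constant along its height); Merging all regions: the regions partially overlap (shared area 25.37 mm²), so overlapping operands fuse into one piece — 1 connected region. The result has 1 disconnected region.

1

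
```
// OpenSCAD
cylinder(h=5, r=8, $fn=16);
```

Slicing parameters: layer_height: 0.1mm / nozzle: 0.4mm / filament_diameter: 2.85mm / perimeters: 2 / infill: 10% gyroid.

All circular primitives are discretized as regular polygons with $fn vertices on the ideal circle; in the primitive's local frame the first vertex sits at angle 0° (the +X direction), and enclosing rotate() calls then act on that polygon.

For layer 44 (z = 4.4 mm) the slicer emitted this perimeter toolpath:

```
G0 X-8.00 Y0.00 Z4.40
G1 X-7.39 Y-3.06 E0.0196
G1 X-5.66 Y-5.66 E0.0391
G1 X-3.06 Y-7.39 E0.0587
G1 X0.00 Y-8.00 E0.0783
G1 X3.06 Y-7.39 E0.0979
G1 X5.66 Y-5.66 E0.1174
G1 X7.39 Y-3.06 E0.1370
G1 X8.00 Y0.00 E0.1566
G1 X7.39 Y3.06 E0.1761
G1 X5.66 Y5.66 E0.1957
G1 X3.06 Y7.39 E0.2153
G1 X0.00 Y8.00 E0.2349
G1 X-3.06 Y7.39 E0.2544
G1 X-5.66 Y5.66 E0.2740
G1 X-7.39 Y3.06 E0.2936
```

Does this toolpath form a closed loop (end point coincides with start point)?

Start point (G0): (-8.00, 0.00). End point (last G1): the path does not return to the start — open.

no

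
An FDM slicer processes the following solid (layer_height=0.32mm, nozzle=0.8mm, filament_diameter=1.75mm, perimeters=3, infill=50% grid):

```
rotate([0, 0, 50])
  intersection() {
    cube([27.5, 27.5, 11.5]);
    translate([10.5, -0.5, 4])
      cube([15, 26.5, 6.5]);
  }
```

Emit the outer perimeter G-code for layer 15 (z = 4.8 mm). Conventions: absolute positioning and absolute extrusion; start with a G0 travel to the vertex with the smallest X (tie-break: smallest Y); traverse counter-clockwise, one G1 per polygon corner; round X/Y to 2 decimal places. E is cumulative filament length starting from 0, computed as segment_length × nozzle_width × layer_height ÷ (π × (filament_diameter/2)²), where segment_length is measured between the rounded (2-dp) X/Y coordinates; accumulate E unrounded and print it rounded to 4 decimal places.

At z = 4.8 mm: the cube (footprint 27.5×27.5) is included at this height; the 15×26.5 cube at (10.5, -0.5) contributes its full rectangle; Taking the intersection: the 15×26.5 cube at (10.5, -0.5) partially overlaps the 27.5×27.5 cube; clipping to the common part keeps 390.00 mm² — 1 connected region; (rotated 50° about Z; rotation is an isometry so areas/perimeters/island counts are preserved). The outline is a single polygon with 4 vertices. Extrusion per mm of travel: 0.8 × 0.32 / (π × 0.875²) = 0.106432. Accumulating E over each segment gives final E = 8.7286.

G0 X-13.17 Y24.76 Z4.80
G1 X6.75 Y8.04 E2.7680
G1 X16.39 Y19.53 E4.3643
G1 X-3.53 Y36.25 E7.1323
G1 X-13.17 Y24.76 E8.7286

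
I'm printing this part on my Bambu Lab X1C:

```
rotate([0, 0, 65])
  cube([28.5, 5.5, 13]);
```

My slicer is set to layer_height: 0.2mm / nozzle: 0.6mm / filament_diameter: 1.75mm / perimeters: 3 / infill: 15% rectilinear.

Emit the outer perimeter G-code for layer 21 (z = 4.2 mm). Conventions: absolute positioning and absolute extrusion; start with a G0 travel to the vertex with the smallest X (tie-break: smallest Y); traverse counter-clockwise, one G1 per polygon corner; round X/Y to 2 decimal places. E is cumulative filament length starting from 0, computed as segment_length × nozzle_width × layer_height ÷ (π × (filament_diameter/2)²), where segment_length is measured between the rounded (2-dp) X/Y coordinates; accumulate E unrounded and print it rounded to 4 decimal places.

At z = 4.2 mm: the cube (footprint 28.5×5.5) is included at this height; (whole slice rotated 65° about Z — lengths, areas and connectivity unchanged). The outline is a single polygon with 4 vertices. Extrusion per mm of travel: 0.6 × 0.2 / (π × 0.875²) = 0.049890. Accumulating E over each segment gives final E = 3.3917.

G0 X-4.98 Y2.32 Z4.20
G1 X0.00 Y0.00 E0.2741
G1 X12.04 Y25.83 E1.6959
G1 X7.06 Y28.15 E1.9700
G1 X-4.98 Y2.32 E3.3917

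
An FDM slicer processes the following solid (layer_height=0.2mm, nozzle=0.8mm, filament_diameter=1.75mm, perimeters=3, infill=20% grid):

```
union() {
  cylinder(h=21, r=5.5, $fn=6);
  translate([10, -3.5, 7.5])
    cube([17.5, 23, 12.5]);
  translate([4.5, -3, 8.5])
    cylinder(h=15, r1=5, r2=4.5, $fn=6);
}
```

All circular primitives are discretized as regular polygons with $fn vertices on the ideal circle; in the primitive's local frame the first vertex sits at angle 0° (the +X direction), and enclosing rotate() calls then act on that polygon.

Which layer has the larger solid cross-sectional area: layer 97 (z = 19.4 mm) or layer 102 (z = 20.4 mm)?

layer 97 (z = 19.4 mm)

Layer 97 (z = 19.4): the r=5.5 cylinder gives a regular 6-gon of circumradius 5.5 (constant along its height) (area = (6/2)·5.500²·sin(360°/6) = 78.59 mm²); the cube at (10, -3.5) (footprint 17.5×23) is included at this height (area 402.50 mm²); the cone at (4.5, -3): at t=0.727 of its height the radius interpolates to r₁+(r₂−r₁)t = 4.637, giving a regular 6-gon of that circumradius (area = (6/2)·4.637²·sin(360°/6) = 55.86 mm²); Combining (union): the regions partially overlap — summed areas 536.95 mm² minus the doubly-counted overlap 20.17 mm² gives 516.77 mm² — area = 516.77 mm². So its area = 516.77 mm². Layer 102 (z = 20.4): the r=5.5 cylinder gives a regular 6-gon of circumradius 5.5 (constant along its height) (area = (6/2)·5.500²·sin(360°/6) = 78.59 mm²); the cube at (10, -3.5) is absent (z outside [7.5, 20]); the cone at (4.5, -3) (r1=5→r2=4.5) has section circumradius 4.603 here — a regular 6-gon (area = (6/2)·4.603²·sin(360°/6) = 55.05 mm²); Combining (union): the regions partially overlap — summed areas 133.65 mm² minus the doubly-counted overlap 19.90 mm² gives 113.74 mm² — area = 113.74 mm². So its area = 113.74 mm². Layer 97 is larger (516.77 vs 113.74 mm²).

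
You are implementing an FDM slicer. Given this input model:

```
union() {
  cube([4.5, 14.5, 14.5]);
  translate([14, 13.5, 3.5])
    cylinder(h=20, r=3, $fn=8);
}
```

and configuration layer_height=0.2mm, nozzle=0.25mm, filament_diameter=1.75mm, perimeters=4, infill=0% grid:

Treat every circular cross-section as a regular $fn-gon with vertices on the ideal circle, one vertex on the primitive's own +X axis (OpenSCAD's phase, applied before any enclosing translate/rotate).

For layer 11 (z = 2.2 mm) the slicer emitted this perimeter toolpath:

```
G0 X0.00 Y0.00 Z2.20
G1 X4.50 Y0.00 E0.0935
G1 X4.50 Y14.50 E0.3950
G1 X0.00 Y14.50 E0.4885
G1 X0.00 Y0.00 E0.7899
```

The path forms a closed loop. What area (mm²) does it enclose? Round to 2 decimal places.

Apply the shoelace formula to the sequence of (X, Y) vertices; enclosed area = 65.25 mm².

65.25 mm²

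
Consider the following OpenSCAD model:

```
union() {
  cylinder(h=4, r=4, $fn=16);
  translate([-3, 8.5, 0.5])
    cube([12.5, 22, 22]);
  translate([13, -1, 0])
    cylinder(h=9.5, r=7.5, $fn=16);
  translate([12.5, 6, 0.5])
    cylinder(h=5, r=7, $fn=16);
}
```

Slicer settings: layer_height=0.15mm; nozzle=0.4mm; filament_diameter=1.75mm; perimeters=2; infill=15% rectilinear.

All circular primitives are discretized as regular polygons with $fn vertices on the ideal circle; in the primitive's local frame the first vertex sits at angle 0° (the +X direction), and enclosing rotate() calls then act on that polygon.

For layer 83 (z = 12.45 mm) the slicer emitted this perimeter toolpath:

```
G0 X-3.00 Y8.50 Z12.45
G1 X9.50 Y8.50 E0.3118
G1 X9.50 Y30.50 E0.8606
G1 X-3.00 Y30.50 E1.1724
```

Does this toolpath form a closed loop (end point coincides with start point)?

no

Start point (G0): (-3.00, 8.50). End point (last G1): the path does not return to the start — open.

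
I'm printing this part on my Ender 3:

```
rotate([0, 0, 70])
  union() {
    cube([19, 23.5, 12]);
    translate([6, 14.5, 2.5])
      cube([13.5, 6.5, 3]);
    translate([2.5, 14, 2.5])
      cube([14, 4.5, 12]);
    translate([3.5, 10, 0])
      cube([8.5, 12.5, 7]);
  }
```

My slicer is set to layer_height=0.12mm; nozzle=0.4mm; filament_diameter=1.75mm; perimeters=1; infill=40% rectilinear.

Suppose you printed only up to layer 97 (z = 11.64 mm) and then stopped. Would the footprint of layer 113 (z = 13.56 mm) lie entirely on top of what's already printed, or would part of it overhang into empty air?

Compare the two slices. At z = 11.64: the cube is present — its section is the full 19×23.5 rectangle (area 446.50 mm²); the cube at (6, 14.5) is absent (z outside [2.5, 5.5]); the cube at (2.5, 14) is present — its section is the full 14×4.5 rectangle (area 63.00 mm²); the cube at (3.5, 10) does not reach this height (z outside [0, 7]); Taking the union: the 14×4.5 cube at (2.5, 14) lies entirely inside the 19×23.5 cube, so the union is just the 19×23.5 cube — area = 446.50 mm²; (whole slice rotated 70° about Z — lengths, areas and connectivity unchanged). At z = 13.56: the cube is absent (z outside [0, 12]); the cube at (6, 14.5) is absent (z outside [2.5, 5.5]); the cube at (2.5, 14) (footprint 14×4.5) is included at this height (area 63.00 mm²); the cube at (3.5, 10) does not reach this height (z outside [0, 7]); Combining (union): only the 14×4.5 cube at (2.5, 14) is present, so the union is just that shape — area = 63.00 mm²; (rotated 70° about Z; rotation is an isometry so areas/perimeters/island counts are preserved). Checking containment: the cross-section at z = 13.56 is a subset of the cross-section at z = 11.64.

entirely on top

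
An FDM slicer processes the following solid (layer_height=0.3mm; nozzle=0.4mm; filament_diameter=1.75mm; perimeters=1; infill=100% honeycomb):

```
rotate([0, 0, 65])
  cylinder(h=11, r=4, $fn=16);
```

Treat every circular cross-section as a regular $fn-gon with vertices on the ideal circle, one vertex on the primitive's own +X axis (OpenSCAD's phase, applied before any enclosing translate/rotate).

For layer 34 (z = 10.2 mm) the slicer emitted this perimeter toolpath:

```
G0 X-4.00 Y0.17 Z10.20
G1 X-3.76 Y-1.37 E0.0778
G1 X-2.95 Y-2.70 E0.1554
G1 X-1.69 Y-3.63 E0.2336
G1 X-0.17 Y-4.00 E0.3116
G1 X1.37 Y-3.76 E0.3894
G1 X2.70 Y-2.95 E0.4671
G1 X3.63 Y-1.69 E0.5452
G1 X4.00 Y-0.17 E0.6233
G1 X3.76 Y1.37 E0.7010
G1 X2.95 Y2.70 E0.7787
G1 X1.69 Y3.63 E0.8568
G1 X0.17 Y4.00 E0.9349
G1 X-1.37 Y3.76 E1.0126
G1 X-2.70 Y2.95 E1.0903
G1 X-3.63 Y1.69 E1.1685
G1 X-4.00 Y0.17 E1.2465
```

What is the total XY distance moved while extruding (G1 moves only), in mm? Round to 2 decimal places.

Sum the Euclidean lengths of each G1 segment: total = 24.99 mm.

24.99 mm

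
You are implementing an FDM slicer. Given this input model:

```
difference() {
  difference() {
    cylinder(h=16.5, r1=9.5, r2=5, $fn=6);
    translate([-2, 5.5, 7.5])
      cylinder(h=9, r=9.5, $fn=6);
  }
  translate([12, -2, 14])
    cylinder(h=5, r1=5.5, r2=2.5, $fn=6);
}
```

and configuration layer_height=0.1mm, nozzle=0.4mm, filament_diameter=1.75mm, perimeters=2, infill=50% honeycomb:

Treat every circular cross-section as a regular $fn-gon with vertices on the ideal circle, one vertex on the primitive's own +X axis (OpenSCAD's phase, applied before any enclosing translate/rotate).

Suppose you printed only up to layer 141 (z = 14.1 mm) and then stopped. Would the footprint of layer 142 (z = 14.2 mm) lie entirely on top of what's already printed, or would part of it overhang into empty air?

Compare the two slices. At z = 14.1: the cone contributes a regular 6-gon of circumradius 5.655 (interpolated between r1=9.5 and r2=5 at t=0.855) (area = (6/2)·5.655²·sin(360°/6) = 83.07 mm²); the r=9.5 cylinder at (-2, 5.5) gives a regular 6-gon of circumradius 9.5 (constant along its height) (area = (6/2)·9.500²·sin(360°/6) = 234.48 mm²); After the difference (first − rest): starting from the cone (83.07 mm²), the r=9.5 cylinder at (-2, 5.5) partially overlaps it — only the 63.69 mm² overlap (of its 234.48 mm²) is removed, clipping the outline — area = 19.38 mm²; the cone at (12, -2): at t=0.020 of its height the radius interpolates to r₁+(r₂−r₁)t = 5.440, giving a regular 6-gon of that circumradius (area = (6/2)·5.440²·sin(360°/6) = 76.89 mm²); Subtracting the remaining from the first: starting from that combined region (19.38 mm²), the cone at (12, -2) misses the remaining region (no effect) — area = 19.38 mm². At z = 14.2: the cone (r1=9.5→r2=5) has section circumradius 5.627 here — a regular 6-gon (area = (6/2)·5.627²·sin(360°/6) = 82.27 mm²); the r=9.5 cylinder at (-2, 5.5) contributes a regular 6-gon of circumradius 9.5 (area = (6/2)·9.500²·sin(360°/6) = 234.48 mm²); Taking the first minus the rest: starting from the cone (82.27 mm²), the r=9.5 cylinder at (-2, 5.5) partially overlaps it — only the 63.25 mm² overlap (of its 234.48 mm²) is removed, clipping the outline — area = 19.02 mm²; the cone at (12, -2): at t=0.040 of its height the radius interpolates to r₁+(r₂−r₁)t = 5.380, giving a regular 6-gon of that circumradius (area = (6/2)·5.380²·sin(360°/6) = 75.20 mm²); After the difference (first − rest): starting from the result so far (19.02 mm²), the cone at (12, -2) misses the remaining region (no effect) — area = 19.02 mm². Checking containment: the cross-section at z = 14.2 is a subset of the cross-section at z = 14.1.

entirely on top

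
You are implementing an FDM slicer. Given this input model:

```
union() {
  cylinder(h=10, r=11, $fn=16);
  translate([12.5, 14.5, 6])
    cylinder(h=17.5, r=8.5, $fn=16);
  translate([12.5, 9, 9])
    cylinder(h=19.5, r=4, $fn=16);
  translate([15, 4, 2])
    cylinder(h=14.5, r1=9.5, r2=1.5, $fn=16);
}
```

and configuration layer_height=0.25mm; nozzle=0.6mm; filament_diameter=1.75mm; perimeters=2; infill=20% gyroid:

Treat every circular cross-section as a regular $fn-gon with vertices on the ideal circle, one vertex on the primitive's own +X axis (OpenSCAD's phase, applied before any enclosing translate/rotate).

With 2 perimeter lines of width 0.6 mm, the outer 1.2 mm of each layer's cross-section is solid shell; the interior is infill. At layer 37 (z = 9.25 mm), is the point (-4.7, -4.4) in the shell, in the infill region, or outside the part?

At z = 9.25 mm: the r=11 cylinder contributes a regular 16-gon of circumradius 11; the r=8.5 cylinder at (12.5, 14.5) contributes a regular 16-gon of circumradius 8.5; the r=4 cylinder at (12.5, 9) contributes a regular 16-gon of circumradius 4; the cone at (15, 4) contributes a regular 16-gon of circumradius 5.500 (interpolated between r1=9.5 and r2=1.5 at t=0.500); Combining (union): the regions partially overlap (shared area 68.56 mm²), so overlapping operands fuse into one piece — 1 connected region with 1 hole. Overall, the cross-section is one region with 1 hole. The nearest boundary edge runs (-7.78, -7.78)→(-10.16, -4.21); distance from the point to it = 4.44 mm. The point is inside the cross-section and 4.44 mm from the nearest boundary — more than the 1.2 mm shell width (2 × 0.6), so it's in the infill interior.

infill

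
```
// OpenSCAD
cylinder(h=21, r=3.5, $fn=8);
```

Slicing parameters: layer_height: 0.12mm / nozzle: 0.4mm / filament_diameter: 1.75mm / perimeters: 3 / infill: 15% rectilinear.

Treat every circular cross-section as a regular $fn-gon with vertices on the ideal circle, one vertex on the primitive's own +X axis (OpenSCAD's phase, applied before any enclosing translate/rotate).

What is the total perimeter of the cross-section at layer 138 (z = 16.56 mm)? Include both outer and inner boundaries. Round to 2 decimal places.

At z = 16.56 mm: the r=3.5 cylinder contributes a regular 8-gon of circumradius 3.5 (perimeter = 2·8·3.500·sin(180°/8) = 21.43 mm). Overall, the cross-section is a single solid region. Total boundary length (outer) = 21.43 mm.

21.43 mm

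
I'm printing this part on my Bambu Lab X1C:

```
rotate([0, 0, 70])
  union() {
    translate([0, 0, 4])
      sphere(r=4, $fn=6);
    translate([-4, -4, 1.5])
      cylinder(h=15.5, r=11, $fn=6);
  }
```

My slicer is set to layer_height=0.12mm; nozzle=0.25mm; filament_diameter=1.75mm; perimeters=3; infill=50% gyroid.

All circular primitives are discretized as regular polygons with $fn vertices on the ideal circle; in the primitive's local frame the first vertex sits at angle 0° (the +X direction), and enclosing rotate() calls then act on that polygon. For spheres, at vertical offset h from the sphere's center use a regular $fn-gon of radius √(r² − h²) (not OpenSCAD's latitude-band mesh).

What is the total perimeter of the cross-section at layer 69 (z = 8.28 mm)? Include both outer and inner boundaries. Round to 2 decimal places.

At z = 8.28 mm: the sphere is not intersected at this z (|z−center|=4.280 > r=4); the cylinder at (-4, -4): section is a regular 6-gon, circumradius r=11 (perimeter = 2·6·11.000·sin(180°/6) = 66.00 mm); Combining (union): only the r=11 cylinder at (-4, -4) is present, so the union is just that shape — boundary = 66.00 mm; (whole slice rotated 70° about Z — lengths, areas and connectivity unchanged). Overall, the cross-section is a single solid region. Total boundary length (outer) = 66.00 mm.

66.00 mm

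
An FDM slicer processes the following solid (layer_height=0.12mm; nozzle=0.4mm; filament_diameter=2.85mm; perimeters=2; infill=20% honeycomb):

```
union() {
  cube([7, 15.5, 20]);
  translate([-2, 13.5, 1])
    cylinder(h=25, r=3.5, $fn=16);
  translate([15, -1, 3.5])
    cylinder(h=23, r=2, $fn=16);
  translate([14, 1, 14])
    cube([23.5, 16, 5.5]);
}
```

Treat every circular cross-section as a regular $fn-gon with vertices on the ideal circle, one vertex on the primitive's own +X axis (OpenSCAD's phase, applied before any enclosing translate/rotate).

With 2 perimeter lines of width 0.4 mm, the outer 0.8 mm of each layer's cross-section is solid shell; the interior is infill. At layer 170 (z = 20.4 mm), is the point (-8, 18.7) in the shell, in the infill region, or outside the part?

At z = 20.4 mm: the cube does not reach this height (z outside [0, 20]); the cylinder at (-2, 13.5): section is a regular 16-gon, circumradius r=3.5; the cylinder at (15, -1): section is a regular 16-gon, circumradius r=2; the cube at (14, 1) is absent (z outside [14, 19.5]); Taking the union: the 2 present regions are separate (no shared area or edge), so areas and boundary lengths simply add and each stays a separate island — 2 connected regions. Overall, the cross-section has 2 separate islands. The nearest boundary edge runs (-5.23, 14.84)→(-4.47, 15.97); distance from the point to it = 4.46 mm. The point is not inside any of the regions above, so it lies outside the cross-section (4.46 mm from the nearest boundary).

outside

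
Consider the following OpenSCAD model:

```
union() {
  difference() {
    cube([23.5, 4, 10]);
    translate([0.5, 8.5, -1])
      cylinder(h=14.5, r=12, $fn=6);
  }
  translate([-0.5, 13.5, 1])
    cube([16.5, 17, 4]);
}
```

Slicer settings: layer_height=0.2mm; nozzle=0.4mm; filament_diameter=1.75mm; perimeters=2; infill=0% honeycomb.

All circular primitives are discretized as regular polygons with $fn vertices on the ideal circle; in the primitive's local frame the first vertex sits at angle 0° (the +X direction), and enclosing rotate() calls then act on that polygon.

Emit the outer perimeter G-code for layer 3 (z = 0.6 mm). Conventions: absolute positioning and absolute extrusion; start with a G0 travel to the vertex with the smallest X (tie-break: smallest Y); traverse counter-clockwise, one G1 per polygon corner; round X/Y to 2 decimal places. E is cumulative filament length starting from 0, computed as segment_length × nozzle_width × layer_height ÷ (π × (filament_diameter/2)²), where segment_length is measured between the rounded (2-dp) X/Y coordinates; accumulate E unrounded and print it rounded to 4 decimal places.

At z = 0.6 mm: the cube (footprint 23.5×4) is included at this height; the r=12 cylinder at (0.5, 8.5) gives a regular 6-gon of circumradius 12 (constant along its height); Taking the first minus the rest: starting from the 23.5×4 cube, the r=12 cylinder at (0.5, 8.5) partially overlaps it — only the 34.99 mm² overlap (of its 374.12 mm²) is removed, clipping the outline — 1 connected region; the cube at (-0.5, 13.5) is not intersected at this z (z outside [1, 5]); Combining (union): only that combined region is present, so the union is just that shape — 1 connected region. The outline is a single polygon with 4 vertices. Extrusion per mm of travel: 0.4 × 0.2 / (π × 0.875²) = 0.033260. Accumulating E over each segment gives final E = 1.2682.

G0 X7.59 Y0.00 Z0.60
G1 X23.50 Y0.00 E0.5292
G1 X23.50 Y4.00 E0.6622
G1 X9.90 Y4.00 E1.1145
G1 X7.59 Y0.00 E1.2682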